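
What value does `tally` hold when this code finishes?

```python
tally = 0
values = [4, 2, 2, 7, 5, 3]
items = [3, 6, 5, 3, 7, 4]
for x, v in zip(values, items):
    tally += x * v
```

Let's trace through this code step by step.

Initialize: tally = 0
Initialize: values = [4, 2, 2, 7, 5, 3]
Initialize: items = [3, 6, 5, 3, 7, 4]
Entering loop: for x, v in zip(values, items):

After execution: tally = 102
102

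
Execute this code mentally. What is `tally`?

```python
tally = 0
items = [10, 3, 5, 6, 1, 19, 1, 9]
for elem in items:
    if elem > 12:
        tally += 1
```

Let's trace through this code step by step.

Initialize: tally = 0
Initialize: items = [10, 3, 5, 6, 1, 19, 1, 9]
Entering loop: for elem in items:

After execution: tally = 1
1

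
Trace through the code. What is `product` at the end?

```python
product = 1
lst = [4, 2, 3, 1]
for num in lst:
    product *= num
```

Let's trace through this code step by step.

Initialize: product = 1
Initialize: lst = [4, 2, 3, 1]
Entering loop: for num in lst:

After execution: product = 24
24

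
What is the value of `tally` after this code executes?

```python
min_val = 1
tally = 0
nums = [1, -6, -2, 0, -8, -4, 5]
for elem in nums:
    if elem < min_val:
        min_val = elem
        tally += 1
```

Let's trace through this code step by step.

Initialize: min_val = 1
Initialize: tally = 0
Initialize: nums = [1, -6, -2, 0, -8, -4, 5]
Entering loop: for elem in nums:

After execution: tally = 2
2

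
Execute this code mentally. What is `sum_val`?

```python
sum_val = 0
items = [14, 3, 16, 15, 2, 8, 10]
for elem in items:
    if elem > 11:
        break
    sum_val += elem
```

Let's trace through this code step by step.

Initialize: sum_val = 0
Initialize: items = [14, 3, 16, 15, 2, 8, 10]
Entering loop: for elem in items:

After execution: sum_val = 0
0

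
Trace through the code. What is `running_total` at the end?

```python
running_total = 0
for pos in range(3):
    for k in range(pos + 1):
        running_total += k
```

Let's trace through this code step by step.

Initialize: running_total = 0
Entering loop: for pos in range(3):

After execution: running_total = 4
4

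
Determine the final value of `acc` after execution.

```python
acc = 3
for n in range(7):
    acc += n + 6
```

Let's trace through this code step by step.

Initialize: acc = 3
Entering loop: for n in range(7):

After execution: acc = 66
66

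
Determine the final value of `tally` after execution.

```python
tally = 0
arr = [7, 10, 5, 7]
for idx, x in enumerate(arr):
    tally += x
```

Let's trace through this code step by step.

Initialize: tally = 0
Initialize: arr = [7, 10, 5, 7]
Entering loop: for idx, x in enumerate(arr):

After execution: tally = 29
29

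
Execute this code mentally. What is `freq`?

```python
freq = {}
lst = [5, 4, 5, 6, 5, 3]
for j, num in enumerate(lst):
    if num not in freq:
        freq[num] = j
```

Let's trace through this code step by step.

Initialize: freq = {}
Initialize: lst = [5, 4, 5, 6, 5, 3]
Entering loop: for j, num in enumerate(lst):

After execution: freq = {5: 0, 4: 1, 6: 3, 3: 5}
{5: 0, 4: 1, 6: 3, 3: 5}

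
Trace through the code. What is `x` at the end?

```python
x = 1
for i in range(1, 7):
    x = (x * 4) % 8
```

Let's trace through this code step by step.

Initialize: x = 1
Entering loop: for i in range(1, 7):

After execution: x = 0
0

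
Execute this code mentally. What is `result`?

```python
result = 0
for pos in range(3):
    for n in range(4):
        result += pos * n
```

Let's trace through this code step by step.

Initialize: result = 0
Entering loop: for pos in range(3):

After execution: result = 18
18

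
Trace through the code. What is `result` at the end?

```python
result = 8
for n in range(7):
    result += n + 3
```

Let's trace through this code step by step.

Initialize: result = 8
Entering loop: for n in range(7):

After execution: result = 50
50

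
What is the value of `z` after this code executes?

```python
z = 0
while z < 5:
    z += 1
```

Let's trace through this code step by step.

Initialize: z = 0
Entering loop: while z < 5:

After execution: z = 5
5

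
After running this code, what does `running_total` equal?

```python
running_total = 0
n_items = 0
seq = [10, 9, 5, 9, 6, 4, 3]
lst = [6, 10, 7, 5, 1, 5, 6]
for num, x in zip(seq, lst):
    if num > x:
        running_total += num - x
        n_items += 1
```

Let's trace through this code step by step.

Initialize: running_total = 0
Initialize: n_items = 0
Initialize: seq = [10, 9, 5, 9, 6, 4, 3]
Initialize: lst = [6, 10, 7, 5, 1, 5, 6]
Entering loop: for num, x in zip(seq, lst):

After execution: running_total = 13
13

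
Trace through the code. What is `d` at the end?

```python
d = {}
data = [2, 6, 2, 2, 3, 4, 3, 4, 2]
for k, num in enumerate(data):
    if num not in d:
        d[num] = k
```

Let's trace through this code step by step.

Initialize: d = {}
Initialize: data = [2, 6, 2, 2, 3, 4, 3, 4, 2]
Entering loop: for k, num in enumerate(data):

After execution: d = {2: 0, 6: 1, 3: 4, 4: 5}
{2: 0, 6: 1, 3: 4, 4: 5}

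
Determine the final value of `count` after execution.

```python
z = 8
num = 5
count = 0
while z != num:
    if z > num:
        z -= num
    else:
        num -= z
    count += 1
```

Let's trace through this code step by step.

Initialize: z = 8
Initialize: num = 5
Initialize: count = 0
Entering loop: while z != num:

After execution: count = 4
4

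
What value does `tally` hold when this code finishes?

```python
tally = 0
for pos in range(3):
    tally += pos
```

Let's trace through this code step by step.

Initialize: tally = 0
Entering loop: for pos in range(3):

After execution: tally = 3
3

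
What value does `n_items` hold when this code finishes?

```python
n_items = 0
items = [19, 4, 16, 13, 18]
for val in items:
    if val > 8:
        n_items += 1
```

Let's trace through this code step by step.

Initialize: n_items = 0
Initialize: items = [19, 4, 16, 13, 18]
Entering loop: for val in items:

After execution: n_items = 4
4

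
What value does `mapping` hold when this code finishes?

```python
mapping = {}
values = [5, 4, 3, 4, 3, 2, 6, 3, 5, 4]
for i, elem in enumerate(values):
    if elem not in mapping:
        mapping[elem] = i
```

Let's trace through this code step by step.

Initialize: mapping = {}
Initialize: values = [5, 4, 3, 4, 3, 2, 6, 3, 5, 4]
Entering loop: for i, elem in enumerate(values):

After execution: mapping = {5: 0, 4: 1, 3: 2, 2: 5, 6: 6}
{5: 0, 4: 1, 3: 2, 2: 5, 6: 6}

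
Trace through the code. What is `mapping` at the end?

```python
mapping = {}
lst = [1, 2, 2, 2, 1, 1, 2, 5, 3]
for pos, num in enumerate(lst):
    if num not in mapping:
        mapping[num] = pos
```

Let's trace through this code step by step.

Initialize: mapping = {}
Initialize: lst = [1, 2, 2, 2, 1, 1, 2, 5, 3]
Entering loop: for pos, num in enumerate(lst):

After execution: mapping = {1: 0, 2: 1, 5: 7, 3: 8}
{1: 0, 2: 1, 5: 7, 3: 8}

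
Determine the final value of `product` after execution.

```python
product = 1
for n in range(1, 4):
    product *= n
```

Let's trace through this code step by step.

Initialize: product = 1
Entering loop: for n in range(1, 4):

After execution: product = 6
6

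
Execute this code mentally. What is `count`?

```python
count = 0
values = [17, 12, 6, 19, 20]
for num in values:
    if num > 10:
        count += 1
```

Let's trace through this code step by step.

Initialize: count = 0
Initialize: values = [17, 12, 6, 19, 20]
Entering loop: for num in values:

After execution: count = 4
4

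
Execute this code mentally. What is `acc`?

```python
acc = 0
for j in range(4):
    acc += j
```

Let's trace through this code step by step.

Initialize: acc = 0
Entering loop: for j in range(4):

After execution: acc = 6
6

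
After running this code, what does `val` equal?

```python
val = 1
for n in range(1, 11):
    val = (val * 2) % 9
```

Let's trace through this code step by step.

Initialize: val = 1
Entering loop: for n in range(1, 11):

After execution: val = 7
7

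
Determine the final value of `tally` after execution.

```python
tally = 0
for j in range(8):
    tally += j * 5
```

Let's trace through this code step by step.

Initialize: tally = 0
Entering loop: for j in range(8):

After execution: tally = 140
140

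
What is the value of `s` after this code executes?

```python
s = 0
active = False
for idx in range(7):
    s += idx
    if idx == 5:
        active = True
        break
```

Let's trace through this code step by step.

Initialize: s = 0
Initialize: active = False
Entering loop: for idx in range(7):

After execution: s = 15
15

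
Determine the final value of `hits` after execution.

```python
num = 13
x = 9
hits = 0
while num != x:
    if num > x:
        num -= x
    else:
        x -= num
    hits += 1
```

Let's trace through this code step by step.

Initialize: num = 13
Initialize: x = 9
Initialize: hits = 0
Entering loop: while num != x:

After execution: hits = 6
6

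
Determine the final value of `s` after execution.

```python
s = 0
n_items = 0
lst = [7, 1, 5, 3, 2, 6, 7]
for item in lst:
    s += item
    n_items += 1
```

Let's trace through this code step by step.

Initialize: s = 0
Initialize: n_items = 0
Initialize: lst = [7, 1, 5, 3, 2, 6, 7]
Entering loop: for item in lst:

After execution: s = 31
31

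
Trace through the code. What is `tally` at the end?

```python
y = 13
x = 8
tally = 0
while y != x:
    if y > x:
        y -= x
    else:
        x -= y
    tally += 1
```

Let's trace through this code step by step.

Initialize: y = 13
Initialize: x = 8
Initialize: tally = 0
Entering loop: while y != x:

After execution: tally = 5
5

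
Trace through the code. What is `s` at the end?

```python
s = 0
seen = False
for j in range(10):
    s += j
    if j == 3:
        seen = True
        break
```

Let's trace through this code step by step.

Initialize: s = 0
Initialize: seen = False
Entering loop: for j in range(10):

After execution: s = 6
6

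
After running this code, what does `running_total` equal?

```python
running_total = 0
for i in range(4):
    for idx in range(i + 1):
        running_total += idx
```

Let's trace through this code step by step.

Initialize: running_total = 0
Entering loop: for i in range(4):

After execution: running_total = 10
10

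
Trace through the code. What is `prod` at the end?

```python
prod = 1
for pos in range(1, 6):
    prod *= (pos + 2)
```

Let's trace through this code step by step.

Initialize: prod = 1
Entering loop: for pos in range(1, 6):

After execution: prod = 2520
2520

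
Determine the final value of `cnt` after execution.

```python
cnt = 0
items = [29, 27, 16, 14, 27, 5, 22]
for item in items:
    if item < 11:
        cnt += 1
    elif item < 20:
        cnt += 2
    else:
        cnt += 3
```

Let's trace through this code step by step.

Initialize: cnt = 0
Initialize: items = [29, 27, 16, 14, 27, 5, 22]
Entering loop: for item in items:

After execution: cnt = 17
17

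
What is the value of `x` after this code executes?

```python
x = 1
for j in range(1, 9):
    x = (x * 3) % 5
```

Let's trace through this code step by step.

Initialize: x = 1
Entering loop: for j in range(1, 9):

After execution: x = 1
1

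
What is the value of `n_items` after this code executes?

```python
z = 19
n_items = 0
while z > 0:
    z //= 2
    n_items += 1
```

Let's trace through this code step by step.

Initialize: z = 19
Initialize: n_items = 0
Entering loop: while z > 0:

After execution: n_items = 5
5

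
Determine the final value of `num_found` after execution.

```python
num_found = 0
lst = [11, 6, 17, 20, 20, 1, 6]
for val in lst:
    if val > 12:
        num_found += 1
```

Let's trace through this code step by step.

Initialize: num_found = 0
Initialize: lst = [11, 6, 17, 20, 20, 1, 6]
Entering loop: for val in lst:

After execution: num_found = 3
3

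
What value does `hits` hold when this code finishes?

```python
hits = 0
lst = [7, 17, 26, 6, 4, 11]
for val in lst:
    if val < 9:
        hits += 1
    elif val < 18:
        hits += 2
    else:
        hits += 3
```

Let's trace through this code step by step.

Initialize: hits = 0
Initialize: lst = [7, 17, 26, 6, 4, 11]
Entering loop: for val in lst:

After execution: hits = 10
10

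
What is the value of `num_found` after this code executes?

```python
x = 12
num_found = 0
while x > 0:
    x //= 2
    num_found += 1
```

Let's trace through this code step by step.

Initialize: x = 12
Initialize: num_found = 0
Entering loop: while x > 0:

After execution: num_found = 4
4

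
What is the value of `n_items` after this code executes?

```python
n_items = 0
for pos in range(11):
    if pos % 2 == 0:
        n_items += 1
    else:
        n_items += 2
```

Let's trace through this code step by step.

Initialize: n_items = 0
Entering loop: for pos in range(11):

After execution: n_items = 16
16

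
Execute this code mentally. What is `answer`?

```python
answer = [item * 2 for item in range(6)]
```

Let's trace through this code step by step.

Initialize: answer = [item * 2 for item in range(6)]

After execution: answer = [0, 2, 4, 6, 8, 10]
[0, 2, 4, 6, 8, 10]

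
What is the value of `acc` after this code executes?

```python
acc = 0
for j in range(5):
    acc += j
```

Let's trace through this code step by step.

Initialize: acc = 0
Entering loop: for j in range(5):

After execution: acc = 10
10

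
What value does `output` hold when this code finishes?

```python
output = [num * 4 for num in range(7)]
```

Let's trace through this code step by step.

Initialize: output = [num * 4 for num in range(7)]

After execution: output = [0, 4, 8, 12, 16, 20, 24]
[0, 4, 8, 12, 16, 20, 24]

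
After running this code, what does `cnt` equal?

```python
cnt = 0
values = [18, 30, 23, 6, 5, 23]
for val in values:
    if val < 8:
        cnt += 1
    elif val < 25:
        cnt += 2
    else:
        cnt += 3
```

Let's trace through this code step by step.

Initialize: cnt = 0
Initialize: values = [18, 30, 23, 6, 5, 23]
Entering loop: for val in values:

After execution: cnt = 11
11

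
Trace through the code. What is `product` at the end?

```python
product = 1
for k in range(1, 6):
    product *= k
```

Let's trace through this code step by step.

Initialize: product = 1
Entering loop: for k in range(1, 6):

After execution: product = 120
120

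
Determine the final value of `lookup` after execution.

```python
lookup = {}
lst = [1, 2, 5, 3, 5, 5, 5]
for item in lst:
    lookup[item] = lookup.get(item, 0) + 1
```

Let's trace through this code step by step.

Initialize: lookup = {}
Initialize: lst = [1, 2, 5, 3, 5, 5, 5]
Entering loop: for item in lst:

After execution: lookup = {1: 1, 2: 1, 5: 4, 3: 1}
{1: 1, 2: 1, 5: 4, 3: 1}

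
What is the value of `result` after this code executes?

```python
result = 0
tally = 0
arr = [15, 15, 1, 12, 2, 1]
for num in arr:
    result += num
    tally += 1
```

Let's trace through this code step by step.

Initialize: result = 0
Initialize: tally = 0
Initialize: arr = [15, 15, 1, 12, 2, 1]
Entering loop: for num in arr:

After execution: result = 46
46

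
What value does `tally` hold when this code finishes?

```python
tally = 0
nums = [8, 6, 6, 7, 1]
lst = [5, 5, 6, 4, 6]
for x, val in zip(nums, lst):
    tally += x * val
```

Let's trace through this code step by step.

Initialize: tally = 0
Initialize: nums = [8, 6, 6, 7, 1]
Initialize: lst = [5, 5, 6, 4, 6]
Entering loop: for x, val in zip(nums, lst):

After execution: tally = 140
140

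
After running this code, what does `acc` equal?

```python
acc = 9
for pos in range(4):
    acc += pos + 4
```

Let's trace through this code step by step.

Initialize: acc = 9
Entering loop: for pos in range(4):

After execution: acc = 31
31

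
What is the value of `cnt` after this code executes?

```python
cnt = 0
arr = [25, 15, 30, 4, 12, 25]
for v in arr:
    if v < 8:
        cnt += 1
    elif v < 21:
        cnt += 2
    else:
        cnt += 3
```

Let's trace through this code step by step.

Initialize: cnt = 0
Initialize: arr = [25, 15, 30, 4, 12, 25]
Entering loop: for v in arr:

After execution: cnt = 14
14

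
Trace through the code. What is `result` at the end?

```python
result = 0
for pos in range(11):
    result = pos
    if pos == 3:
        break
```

Let's trace through this code step by step.

Initialize: result = 0
Entering loop: for pos in range(11):

After execution: result = 3
3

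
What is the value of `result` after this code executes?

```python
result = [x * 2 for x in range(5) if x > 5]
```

Let's trace through this code step by step.

Initialize: result = [x * 2 for x in range(5) if x > 5]

After execution: result = []
[]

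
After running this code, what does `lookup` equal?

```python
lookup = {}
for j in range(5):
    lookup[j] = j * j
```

Let's trace through this code step by step.

Initialize: lookup = {}
Entering loop: for j in range(5):

After execution: lookup = {0: 0, 1: 1, 2: 4, 3: 9, 4: 16}
{0: 0, 1: 1, 2: 4, 3: 9, 4: 16}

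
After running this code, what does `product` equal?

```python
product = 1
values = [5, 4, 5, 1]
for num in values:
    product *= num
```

Let's trace through this code step by step.

Initialize: product = 1
Initialize: values = [5, 4, 5, 1]
Entering loop: for num in values:

After execution: product = 100
100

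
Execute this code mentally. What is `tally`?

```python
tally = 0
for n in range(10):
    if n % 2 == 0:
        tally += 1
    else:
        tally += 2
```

Let's trace through this code step by step.

Initialize: tally = 0
Entering loop: for n in range(10):

After execution: tally = 15
15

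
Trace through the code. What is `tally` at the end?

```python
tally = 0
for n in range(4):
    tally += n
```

Let's trace through this code step by step.

Initialize: tally = 0
Entering loop: for n in range(4):

After execution: tally = 6
6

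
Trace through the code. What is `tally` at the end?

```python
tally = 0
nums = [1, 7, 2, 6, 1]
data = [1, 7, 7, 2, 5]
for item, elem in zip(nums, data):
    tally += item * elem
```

Let's trace through this code step by step.

Initialize: tally = 0
Initialize: nums = [1, 7, 2, 6, 1]
Initialize: data = [1, 7, 7, 2, 5]
Entering loop: for item, elem in zip(nums, data):

After execution: tally = 81
81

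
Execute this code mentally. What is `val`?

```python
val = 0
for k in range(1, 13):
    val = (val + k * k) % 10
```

Let's trace through this code step by step.

Initialize: val = 0
Entering loop: for k in range(1, 13):

After execution: val = 0
0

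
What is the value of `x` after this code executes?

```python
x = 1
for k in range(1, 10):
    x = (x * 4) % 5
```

Let's trace through this code step by step.

Initialize: x = 1
Entering loop: for k in range(1, 10):

After execution: x = 4
4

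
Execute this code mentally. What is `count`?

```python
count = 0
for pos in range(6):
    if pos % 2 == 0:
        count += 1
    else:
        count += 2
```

Let's trace through this code step by step.

Initialize: count = 0
Entering loop: for pos in range(6):

After execution: count = 9
9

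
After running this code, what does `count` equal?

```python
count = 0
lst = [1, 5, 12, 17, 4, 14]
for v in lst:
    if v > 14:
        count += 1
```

Let's trace through this code step by step.

Initialize: count = 0
Initialize: lst = [1, 5, 12, 17, 4, 14]
Entering loop: for v in lst:

After execution: count = 1
1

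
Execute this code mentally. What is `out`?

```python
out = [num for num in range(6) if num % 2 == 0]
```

Let's trace through this code step by step.

Initialize: out = [num for num in range(6) if num % 2 == 0]

After execution: out = [0, 2, 4]
[0, 2, 4]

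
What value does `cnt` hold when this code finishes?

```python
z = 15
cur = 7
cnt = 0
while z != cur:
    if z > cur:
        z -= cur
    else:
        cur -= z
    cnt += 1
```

Let's trace through this code step by step.

Initialize: z = 15
Initialize: cur = 7
Initialize: cnt = 0
Entering loop: while z != cur:

After execution: cnt = 8
8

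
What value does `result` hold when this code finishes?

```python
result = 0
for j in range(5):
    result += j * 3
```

Let's trace through this code step by step.

Initialize: result = 0
Entering loop: for j in range(5):

After execution: result = 30
30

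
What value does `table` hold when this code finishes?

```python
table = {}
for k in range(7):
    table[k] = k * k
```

Let's trace through this code step by step.

Initialize: table = {}
Entering loop: for k in range(7):

After execution: table = {0: 0, 1: 1, 2: 4, 3: 9, 4: 16, 5: 25, 6: 36}
{0: 0, 1: 1, 2: 4, 3: 9, 4: 16, 5: 25, 6: 36}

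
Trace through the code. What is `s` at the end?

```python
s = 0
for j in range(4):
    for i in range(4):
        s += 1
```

Let's trace through this code step by step.

Initialize: s = 0
Entering loop: for j in range(4):

After execution: s = 16
16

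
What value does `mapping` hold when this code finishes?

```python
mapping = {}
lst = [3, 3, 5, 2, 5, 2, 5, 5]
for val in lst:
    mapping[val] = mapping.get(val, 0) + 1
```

Let's trace through this code step by step.

Initialize: mapping = {}
Initialize: lst = [3, 3, 5, 2, 5, 2, 5, 5]
Entering loop: for val in lst:

After execution: mapping = {3: 2, 5: 4, 2: 2}
{3: 2, 5: 4, 2: 2}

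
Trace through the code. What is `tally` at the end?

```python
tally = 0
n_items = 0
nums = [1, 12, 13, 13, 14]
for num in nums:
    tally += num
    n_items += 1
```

Let's trace through this code step by step.

Initialize: tally = 0
Initialize: n_items = 0
Initialize: nums = [1, 12, 13, 13, 14]
Entering loop: for num in nums:

After execution: tally = 53
53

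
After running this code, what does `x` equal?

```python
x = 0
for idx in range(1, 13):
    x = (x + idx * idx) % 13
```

Let's trace through this code step by step.

Initialize: x = 0
Entering loop: for idx in range(1, 13):

After execution: x = 0
0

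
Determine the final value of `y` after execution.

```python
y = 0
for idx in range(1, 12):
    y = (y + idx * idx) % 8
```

Let's trace through this code step by step.

Initialize: y = 0
Entering loop: for idx in range(1, 12):

After execution: y = 2
2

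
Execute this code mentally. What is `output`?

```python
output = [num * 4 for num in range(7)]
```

Let's trace through this code step by step.

Initialize: output = [num * 4 for num in range(7)]

After execution: output = [0, 4, 8, 12, 16, 20, 24]
[0, 4, 8, 12, 16, 20, 24]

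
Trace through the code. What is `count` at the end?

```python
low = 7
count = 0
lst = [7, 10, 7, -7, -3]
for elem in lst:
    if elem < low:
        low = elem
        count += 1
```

Let's trace through this code step by step.

Initialize: low = 7
Initialize: count = 0
Initialize: lst = [7, 10, 7, -7, -3]
Entering loop: for elem in lst:

After execution: count = 1
1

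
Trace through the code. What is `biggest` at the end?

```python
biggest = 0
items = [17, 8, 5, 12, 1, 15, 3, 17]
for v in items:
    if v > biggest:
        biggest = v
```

Let's trace through this code step by step.

Initialize: biggest = 0
Initialize: items = [17, 8, 5, 12, 1, 15, 3, 17]
Entering loop: for v in items:

After execution: biggest = 17
17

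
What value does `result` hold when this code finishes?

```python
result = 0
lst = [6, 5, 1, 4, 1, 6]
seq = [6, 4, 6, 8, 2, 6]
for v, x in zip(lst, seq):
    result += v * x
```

Let's trace through this code step by step.

Initialize: result = 0
Initialize: lst = [6, 5, 1, 4, 1, 6]
Initialize: seq = [6, 4, 6, 8, 2, 6]
Entering loop: for v, x in zip(lst, seq):

After execution: result = 132
132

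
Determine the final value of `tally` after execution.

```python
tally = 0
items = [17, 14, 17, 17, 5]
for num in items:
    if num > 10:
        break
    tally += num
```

Let's trace through this code step by step.

Initialize: tally = 0
Initialize: items = [17, 14, 17, 17, 5]
Entering loop: for num in items:

After execution: tally = 0
0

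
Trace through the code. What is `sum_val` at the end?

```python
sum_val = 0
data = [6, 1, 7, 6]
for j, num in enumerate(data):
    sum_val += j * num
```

Let's trace through this code step by step.

Initialize: sum_val = 0
Initialize: data = [6, 1, 7, 6]
Entering loop: for j, num in enumerate(data):

After execution: sum_val = 33
33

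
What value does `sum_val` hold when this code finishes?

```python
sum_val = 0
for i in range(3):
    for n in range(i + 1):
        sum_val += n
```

Let's trace through this code step by step.

Initialize: sum_val = 0
Entering loop: for i in range(3):

After execution: sum_val = 4
4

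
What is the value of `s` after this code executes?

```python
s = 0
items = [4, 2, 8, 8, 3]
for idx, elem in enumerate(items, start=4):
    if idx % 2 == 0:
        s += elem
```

Let's trace through this code step by step.

Initialize: s = 0
Initialize: items = [4, 2, 8, 8, 3]
Entering loop: for idx, elem in enumerate(items, start=4):

After execution: s = 15
15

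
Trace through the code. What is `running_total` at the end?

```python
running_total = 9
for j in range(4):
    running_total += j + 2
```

Let's trace through this code step by step.

Initialize: running_total = 9
Entering loop: for j in range(4):

After execution: running_total = 23
23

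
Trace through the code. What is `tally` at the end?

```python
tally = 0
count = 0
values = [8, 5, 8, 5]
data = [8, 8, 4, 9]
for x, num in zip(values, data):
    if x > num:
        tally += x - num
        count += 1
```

Let's trace through this code step by step.

Initialize: tally = 0
Initialize: count = 0
Initialize: values = [8, 5, 8, 5]
Initialize: data = [8, 8, 4, 9]
Entering loop: for x, num in zip(values, data):

After execution: tally = 4
4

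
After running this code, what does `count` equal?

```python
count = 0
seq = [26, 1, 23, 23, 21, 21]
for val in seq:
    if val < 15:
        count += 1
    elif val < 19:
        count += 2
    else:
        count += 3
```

Let's trace through this code step by step.

Initialize: count = 0
Initialize: seq = [26, 1, 23, 23, 21, 21]
Entering loop: for val in seq:

After execution: count = 16
16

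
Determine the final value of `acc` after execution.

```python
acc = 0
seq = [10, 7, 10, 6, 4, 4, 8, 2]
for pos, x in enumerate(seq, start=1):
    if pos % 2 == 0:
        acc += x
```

Let's trace through this code step by step.

Initialize: acc = 0
Initialize: seq = [10, 7, 10, 6, 4, 4, 8, 2]
Entering loop: for pos, x in enumerate(seq, start=1):

After execution: acc = 19
19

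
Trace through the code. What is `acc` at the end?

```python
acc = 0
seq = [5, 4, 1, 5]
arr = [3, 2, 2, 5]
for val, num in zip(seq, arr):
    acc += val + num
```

Let's trace through this code step by step.

Initialize: acc = 0
Initialize: seq = [5, 4, 1, 5]
Initialize: arr = [3, 2, 2, 5]
Entering loop: for val, num in zip(seq, arr):

After execution: acc = 27
27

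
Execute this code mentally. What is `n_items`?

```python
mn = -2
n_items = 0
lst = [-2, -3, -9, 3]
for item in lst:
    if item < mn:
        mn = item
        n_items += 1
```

Let's trace through this code step by step.

Initialize: mn = -2
Initialize: n_items = 0
Initialize: lst = [-2, -3, -9, 3]
Entering loop: for item in lst:

After execution: n_items = 2
2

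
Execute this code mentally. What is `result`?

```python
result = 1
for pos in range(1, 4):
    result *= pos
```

Let's trace through this code step by step.

Initialize: result = 1
Entering loop: for pos in range(1, 4):

After execution: result = 6
6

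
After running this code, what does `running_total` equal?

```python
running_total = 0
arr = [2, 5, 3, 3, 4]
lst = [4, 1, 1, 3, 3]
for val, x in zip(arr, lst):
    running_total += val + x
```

Let's trace through this code step by step.

Initialize: running_total = 0
Initialize: arr = [2, 5, 3, 3, 4]
Initialize: lst = [4, 1, 1, 3, 3]
Entering loop: for val, x in zip(arr, lst):

After execution: running_total = 29
29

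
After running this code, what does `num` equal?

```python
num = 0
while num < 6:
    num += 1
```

Let's trace through this code step by step.

Initialize: num = 0
Entering loop: while num < 6:

After execution: num = 6
6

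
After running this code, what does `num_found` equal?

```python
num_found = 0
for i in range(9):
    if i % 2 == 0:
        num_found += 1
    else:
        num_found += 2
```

Let's trace through this code step by step.

Initialize: num_found = 0
Entering loop: for i in range(9):

After execution: num_found = 13
13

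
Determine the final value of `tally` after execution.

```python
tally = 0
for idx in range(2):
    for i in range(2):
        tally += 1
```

Let's trace through this code step by step.

Initialize: tally = 0
Entering loop: for idx in range(2):

After execution: tally = 4
4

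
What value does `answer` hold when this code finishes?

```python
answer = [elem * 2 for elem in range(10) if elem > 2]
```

Let's trace through this code step by step.

Initialize: answer = [elem * 2 for elem in range(10) if elem > 2]

After execution: answer = [6, 8, 10, 12, 14, 16, 18]
[6, 8, 10, 12, 14, 16, 18]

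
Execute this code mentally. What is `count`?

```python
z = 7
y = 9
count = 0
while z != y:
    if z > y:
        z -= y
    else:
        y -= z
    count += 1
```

Let's trace through this code step by step.

Initialize: z = 7
Initialize: y = 9
Initialize: count = 0
Entering loop: while z != y:

After execution: count = 5
5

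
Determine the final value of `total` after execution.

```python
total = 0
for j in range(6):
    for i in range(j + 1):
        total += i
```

Let's trace through this code step by step.

Initialize: total = 0
Entering loop: for j in range(6):

After execution: total = 35
35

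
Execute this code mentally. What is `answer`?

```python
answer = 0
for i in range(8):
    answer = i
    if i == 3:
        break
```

Let's trace through this code step by step.

Initialize: answer = 0
Entering loop: for i in range(8):

After execution: answer = 3
3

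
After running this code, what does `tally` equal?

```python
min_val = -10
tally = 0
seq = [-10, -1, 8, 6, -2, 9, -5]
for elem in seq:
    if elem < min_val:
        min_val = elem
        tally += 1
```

Let's trace through this code step by step.

Initialize: min_val = -10
Initialize: tally = 0
Initialize: seq = [-10, -1, 8, 6, -2, 9, -5]
Entering loop: for elem in seq:

After execution: tally = 0
0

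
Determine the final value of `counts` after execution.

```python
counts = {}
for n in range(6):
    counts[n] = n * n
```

Let's trace through this code step by step.

Initialize: counts = {}
Entering loop: for n in range(6):

After execution: counts = {0: 0, 1: 1, 2: 4, 3: 9, 4: 16, 5: 25}
{0: 0, 1: 1, 2: 4, 3: 9, 4: 16, 5: 25}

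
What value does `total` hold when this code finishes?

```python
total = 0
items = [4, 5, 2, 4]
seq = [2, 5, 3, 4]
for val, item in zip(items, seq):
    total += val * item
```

Let's trace through this code step by step.

Initialize: total = 0
Initialize: items = [4, 5, 2, 4]
Initialize: seq = [2, 5, 3, 4]
Entering loop: for val, item in zip(items, seq):

After execution: total = 55
55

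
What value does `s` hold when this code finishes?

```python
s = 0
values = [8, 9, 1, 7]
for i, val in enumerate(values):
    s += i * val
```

Let's trace through this code step by step.

Initialize: s = 0
Initialize: values = [8, 9, 1, 7]
Entering loop: for i, val in enumerate(values):

After execution: s = 32
32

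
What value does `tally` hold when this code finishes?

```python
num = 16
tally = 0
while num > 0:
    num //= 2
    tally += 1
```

Let's trace through this code step by step.

Initialize: num = 16
Initialize: tally = 0
Entering loop: while num > 0:

After execution: tally = 5
5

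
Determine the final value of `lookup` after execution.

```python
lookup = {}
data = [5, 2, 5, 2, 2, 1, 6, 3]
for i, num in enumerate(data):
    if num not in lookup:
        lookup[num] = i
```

Let's trace through this code step by step.

Initialize: lookup = {}
Initialize: data = [5, 2, 5, 2, 2, 1, 6, 3]
Entering loop: for i, num in enumerate(data):

After execution: lookup = {5: 0, 2: 1, 1: 5, 6: 6, 3: 7}
{5: 0, 2: 1, 1: 5, 6: 6, 3: 7}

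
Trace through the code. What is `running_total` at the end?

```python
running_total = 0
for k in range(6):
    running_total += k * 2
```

Let's trace through this code step by step.

Initialize: running_total = 0
Entering loop: for k in range(6):

After execution: running_total = 30
30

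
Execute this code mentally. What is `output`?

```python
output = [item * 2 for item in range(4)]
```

Let's trace through this code step by step.

Initialize: output = [item * 2 for item in range(4)]

After execution: output = [0, 2, 4, 6]
[0, 2, 4, 6]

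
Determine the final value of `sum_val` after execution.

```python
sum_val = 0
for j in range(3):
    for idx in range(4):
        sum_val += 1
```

Let's trace through this code step by step.

Initialize: sum_val = 0
Entering loop: for j in range(3):

After execution: sum_val = 12
12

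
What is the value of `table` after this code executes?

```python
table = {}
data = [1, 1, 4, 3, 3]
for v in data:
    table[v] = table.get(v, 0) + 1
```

Let's trace through this code step by step.

Initialize: table = {}
Initialize: data = [1, 1, 4, 3, 3]
Entering loop: for v in data:

After execution: table = {1: 2, 4: 1, 3: 2}
{1: 2, 4: 1, 3: 2}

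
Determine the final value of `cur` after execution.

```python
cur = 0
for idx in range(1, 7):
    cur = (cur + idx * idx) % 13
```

Let's trace through this code step by step.

Initialize: cur = 0
Entering loop: for idx in range(1, 7):

After execution: cur = 0
0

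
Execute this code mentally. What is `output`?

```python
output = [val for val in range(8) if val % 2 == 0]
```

Let's trace through this code step by step.

Initialize: output = [val for val in range(8) if val % 2 == 0]

After execution: output = [0, 2, 4, 6]
[0, 2, 4, 6]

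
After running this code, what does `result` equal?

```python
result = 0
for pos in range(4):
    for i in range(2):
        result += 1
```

Let's trace through this code step by step.

Initialize: result = 0
Entering loop: for pos in range(4):

After execution: result = 8
8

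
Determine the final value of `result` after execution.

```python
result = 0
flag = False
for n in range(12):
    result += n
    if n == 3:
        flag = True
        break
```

Let's trace through this code step by step.

Initialize: result = 0
Initialize: flag = False
Entering loop: for n in range(12):

After execution: result = 6
6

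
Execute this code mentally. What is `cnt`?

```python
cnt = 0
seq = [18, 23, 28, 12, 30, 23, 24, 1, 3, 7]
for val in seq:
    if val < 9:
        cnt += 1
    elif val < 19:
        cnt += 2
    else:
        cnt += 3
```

Let's trace through this code step by step.

Initialize: cnt = 0
Initialize: seq = [18, 23, 28, 12, 30, 23, 24, 1, 3, 7]
Entering loop: for val in seq:

After execution: cnt = 22
22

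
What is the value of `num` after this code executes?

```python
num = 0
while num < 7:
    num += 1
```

Let's trace through this code step by step.

Initialize: num = 0
Entering loop: while num < 7:

After execution: num = 7
7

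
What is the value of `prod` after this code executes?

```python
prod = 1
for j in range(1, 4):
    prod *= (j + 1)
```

Let's trace through this code step by step.

Initialize: prod = 1
Entering loop: for j in range(1, 4):

After execution: prod = 24
24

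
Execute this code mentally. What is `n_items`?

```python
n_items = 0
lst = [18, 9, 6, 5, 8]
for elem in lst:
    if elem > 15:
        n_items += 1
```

Let's trace through this code step by step.

Initialize: n_items = 0
Initialize: lst = [18, 9, 6, 5, 8]
Entering loop: for elem in lst:

After execution: n_items = 1
1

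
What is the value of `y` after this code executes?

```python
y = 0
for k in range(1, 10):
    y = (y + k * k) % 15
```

Let's trace through this code step by step.

Initialize: y = 0
Entering loop: for k in range(1, 10):

After execution: y = 0
0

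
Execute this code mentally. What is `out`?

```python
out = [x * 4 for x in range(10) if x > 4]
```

Let's trace through this code step by step.

Initialize: out = [x * 4 for x in range(10) if x > 4]

After execution: out = [20, 24, 28, 32, 36]
[20, 24, 28, 32, 36]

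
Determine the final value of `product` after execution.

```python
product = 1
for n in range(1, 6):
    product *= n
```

Let's trace through this code step by step.

Initialize: product = 1
Entering loop: for n in range(1, 6):

After execution: product = 120
120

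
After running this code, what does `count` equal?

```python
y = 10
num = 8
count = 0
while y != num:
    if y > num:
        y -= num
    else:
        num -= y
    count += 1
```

Let's trace through this code step by step.

Initialize: y = 10
Initialize: num = 8
Initialize: count = 0
Entering loop: while y != num:

After execution: count = 4
4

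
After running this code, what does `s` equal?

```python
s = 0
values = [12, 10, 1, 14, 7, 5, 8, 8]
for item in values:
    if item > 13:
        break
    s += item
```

Let's trace through this code step by step.

Initialize: s = 0
Initialize: values = [12, 10, 1, 14, 7, 5, 8, 8]
Entering loop: for item in values:

After execution: s = 23
23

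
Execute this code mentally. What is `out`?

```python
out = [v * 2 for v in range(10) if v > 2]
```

Let's trace through this code step by step.

Initialize: out = [v * 2 for v in range(10) if v > 2]

After execution: out = [6, 8, 10, 12, 14, 16, 18]
[6, 8, 10, 12, 14, 16, 18]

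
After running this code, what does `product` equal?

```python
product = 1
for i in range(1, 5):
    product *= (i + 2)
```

Let's trace through this code step by step.

Initialize: product = 1
Entering loop: for i in range(1, 5):

After execution: product = 360
360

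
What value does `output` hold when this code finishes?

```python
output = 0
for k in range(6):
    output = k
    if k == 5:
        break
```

Let's trace through this code step by step.

Initialize: output = 0
Entering loop: for k in range(6):

After execution: output = 5
5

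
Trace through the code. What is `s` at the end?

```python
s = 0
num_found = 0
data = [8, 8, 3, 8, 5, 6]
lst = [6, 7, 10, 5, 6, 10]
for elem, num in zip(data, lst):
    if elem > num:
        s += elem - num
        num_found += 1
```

Let's trace through this code step by step.

Initialize: s = 0
Initialize: num_found = 0
Initialize: data = [8, 8, 3, 8, 5, 6]
Initialize: lst = [6, 7, 10, 5, 6, 10]
Entering loop: for elem, num in zip(data, lst):

After execution: s = 6
6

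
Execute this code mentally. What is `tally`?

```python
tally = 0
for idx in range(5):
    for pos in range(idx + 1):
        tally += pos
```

Let's trace through this code step by step.

Initialize: tally = 0
Entering loop: for idx in range(5):

After execution: tally = 20
20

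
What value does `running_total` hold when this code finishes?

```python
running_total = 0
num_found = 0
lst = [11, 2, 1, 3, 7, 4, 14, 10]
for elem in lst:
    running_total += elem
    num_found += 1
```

Let's trace through this code step by step.

Initialize: running_total = 0
Initialize: num_found = 0
Initialize: lst = [11, 2, 1, 3, 7, 4, 14, 10]
Entering loop: for elem in lst:

After execution: running_total = 52
52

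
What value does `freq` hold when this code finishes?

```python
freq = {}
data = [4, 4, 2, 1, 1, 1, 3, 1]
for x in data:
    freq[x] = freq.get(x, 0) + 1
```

Let's trace through this code step by step.

Initialize: freq = {}
Initialize: data = [4, 4, 2, 1, 1, 1, 3, 1]
Entering loop: for x in data:

After execution: freq = {4: 2, 2: 1, 1: 4, 3: 1}
{4: 2, 2: 1, 1: 4, 3: 1}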